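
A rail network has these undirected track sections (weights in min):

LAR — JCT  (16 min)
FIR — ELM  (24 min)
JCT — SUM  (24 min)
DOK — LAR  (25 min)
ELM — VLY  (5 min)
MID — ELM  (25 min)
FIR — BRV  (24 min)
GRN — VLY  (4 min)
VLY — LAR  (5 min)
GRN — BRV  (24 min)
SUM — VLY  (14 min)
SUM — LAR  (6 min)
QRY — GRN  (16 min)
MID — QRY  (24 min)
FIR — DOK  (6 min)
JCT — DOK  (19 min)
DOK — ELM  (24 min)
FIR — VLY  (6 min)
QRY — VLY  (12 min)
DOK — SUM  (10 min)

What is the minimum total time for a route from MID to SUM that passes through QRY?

47 min

Shortest MID→QRY: MID–QRY = 24
Best QRY to SUM: QRY–VLY–LAR–SUM costing 23
Total via QRY: 24 + 23 = 47 min.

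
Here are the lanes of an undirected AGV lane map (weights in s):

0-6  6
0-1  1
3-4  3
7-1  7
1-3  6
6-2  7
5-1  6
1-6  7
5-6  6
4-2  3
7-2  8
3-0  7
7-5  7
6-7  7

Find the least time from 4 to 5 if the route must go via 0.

17 s

Shortest 4→0: 4–3–0 = 10
Shortest 0→5: 0–1–5 = 7
Total via 0: 10 + 7 = 17 s.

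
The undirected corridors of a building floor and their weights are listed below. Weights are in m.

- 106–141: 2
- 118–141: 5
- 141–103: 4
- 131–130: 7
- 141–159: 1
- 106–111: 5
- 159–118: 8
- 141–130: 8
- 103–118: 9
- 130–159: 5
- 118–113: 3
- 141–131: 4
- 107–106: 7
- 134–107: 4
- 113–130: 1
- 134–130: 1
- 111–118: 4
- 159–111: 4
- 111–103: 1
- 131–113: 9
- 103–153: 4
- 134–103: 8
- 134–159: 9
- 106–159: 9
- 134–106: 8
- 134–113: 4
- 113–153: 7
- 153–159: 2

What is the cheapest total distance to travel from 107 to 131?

12 m

Running Dijkstra from 107:
107: 0
134: 4  (via 107)
130: 5  (via 134)
113: 6  (via 130)
106: 7  (via 107)
118: 9  (via 113)
141: 9  (via 106)
159: 10  (via 130)
153: 12  (via 159)
131: 12  (via 130)
Shortest route: 107 → 134 → 130 → 131 = 12 m.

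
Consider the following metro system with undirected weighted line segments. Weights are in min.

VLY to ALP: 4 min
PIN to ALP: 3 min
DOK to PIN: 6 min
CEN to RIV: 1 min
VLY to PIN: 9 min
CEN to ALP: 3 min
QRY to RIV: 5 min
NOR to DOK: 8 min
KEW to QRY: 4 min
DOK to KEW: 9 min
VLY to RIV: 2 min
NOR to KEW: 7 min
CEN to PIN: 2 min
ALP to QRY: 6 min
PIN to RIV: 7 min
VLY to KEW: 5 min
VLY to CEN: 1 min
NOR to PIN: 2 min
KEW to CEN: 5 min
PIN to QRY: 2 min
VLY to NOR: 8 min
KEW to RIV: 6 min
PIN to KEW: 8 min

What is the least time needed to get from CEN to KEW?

Running Dijkstra from CEN:
CEN: 0
RIV: 1  (via CEN)
VLY: 1  (via CEN)
PIN: 2  (via CEN)
ALP: 3  (via CEN)
QRY: 4  (via PIN)
NOR: 4  (via PIN)
KEW: 5  (via CEN)
Shortest route: CEN → KEW = 5 min.

5 min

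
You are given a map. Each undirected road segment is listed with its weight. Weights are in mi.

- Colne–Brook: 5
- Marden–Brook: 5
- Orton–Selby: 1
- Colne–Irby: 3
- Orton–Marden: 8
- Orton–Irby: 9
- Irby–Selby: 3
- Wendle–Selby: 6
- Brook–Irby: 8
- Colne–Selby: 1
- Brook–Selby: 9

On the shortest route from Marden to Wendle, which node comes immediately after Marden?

Orton

Compare a few routes:
Marden–Brook–Colne–Selby–Wendle: 5+5+1+6 = 17
Marden–Orton–Selby–Wendle: 8+1+6 = 15
Marden–Brook–Selby–Wendle: 5+9+6 = 20
The minimum is 15 mi via Marden–Orton–Selby–Wendle.
So from Marden the first move is to Orton.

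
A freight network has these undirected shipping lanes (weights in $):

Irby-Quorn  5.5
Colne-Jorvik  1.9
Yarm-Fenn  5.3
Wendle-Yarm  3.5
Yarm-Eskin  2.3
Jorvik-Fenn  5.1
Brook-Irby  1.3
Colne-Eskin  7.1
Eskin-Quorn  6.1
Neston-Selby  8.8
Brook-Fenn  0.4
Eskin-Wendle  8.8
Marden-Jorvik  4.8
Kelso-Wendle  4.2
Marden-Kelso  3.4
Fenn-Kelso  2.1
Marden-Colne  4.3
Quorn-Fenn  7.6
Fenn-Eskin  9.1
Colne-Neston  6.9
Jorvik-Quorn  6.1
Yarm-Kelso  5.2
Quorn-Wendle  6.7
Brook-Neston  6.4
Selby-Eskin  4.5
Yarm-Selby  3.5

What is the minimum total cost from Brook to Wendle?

Compare a few routes:
Brook–Fenn–Yarm–Wendle: 0.4+5.3+3.5 = 9.2
Brook–Fenn–Kelso–Wendle: 0.4+2.1+4.2 = 6.7
The minimum is $6.7 via Brook–Fenn–Kelso–Wendle.

$6.7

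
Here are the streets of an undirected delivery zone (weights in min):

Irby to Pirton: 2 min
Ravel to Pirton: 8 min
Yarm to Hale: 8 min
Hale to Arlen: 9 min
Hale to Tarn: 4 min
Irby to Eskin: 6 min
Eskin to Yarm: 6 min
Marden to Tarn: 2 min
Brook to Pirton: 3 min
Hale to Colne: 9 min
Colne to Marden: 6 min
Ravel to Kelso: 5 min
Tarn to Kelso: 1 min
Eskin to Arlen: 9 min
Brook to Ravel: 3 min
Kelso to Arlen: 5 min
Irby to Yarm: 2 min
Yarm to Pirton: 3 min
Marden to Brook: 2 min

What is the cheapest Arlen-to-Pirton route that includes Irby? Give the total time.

Shortest Arlen→Irby: Arlen → Eskin → Irby = 15
Shortest Irby→Pirton: Irby → Pirton = 2
Total via Irby: 15 + 2 = 17 min.

17 min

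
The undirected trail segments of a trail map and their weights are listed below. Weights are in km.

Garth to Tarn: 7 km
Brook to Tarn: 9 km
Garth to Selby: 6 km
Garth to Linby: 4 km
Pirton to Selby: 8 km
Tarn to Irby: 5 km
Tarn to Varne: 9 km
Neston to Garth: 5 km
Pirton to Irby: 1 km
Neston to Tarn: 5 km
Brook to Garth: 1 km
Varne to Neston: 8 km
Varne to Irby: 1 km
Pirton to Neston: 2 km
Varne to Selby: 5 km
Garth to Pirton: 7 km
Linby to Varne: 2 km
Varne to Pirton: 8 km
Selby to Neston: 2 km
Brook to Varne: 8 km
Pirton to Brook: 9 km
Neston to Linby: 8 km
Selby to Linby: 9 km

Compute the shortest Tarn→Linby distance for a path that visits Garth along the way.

Best Tarn to Garth: Tarn–Garth costing 7
Best Garth to Linby: Garth–Linby costing 4
Total via Garth: 7 + 4 = 11 km.

11 km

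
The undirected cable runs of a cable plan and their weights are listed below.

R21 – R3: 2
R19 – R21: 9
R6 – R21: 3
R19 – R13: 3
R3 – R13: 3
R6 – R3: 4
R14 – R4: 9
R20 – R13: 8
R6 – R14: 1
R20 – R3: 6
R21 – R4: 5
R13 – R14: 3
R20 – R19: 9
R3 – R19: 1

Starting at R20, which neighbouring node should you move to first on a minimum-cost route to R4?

R3

Enumerating some paths:
R20–R19–R3–R21–R4: 9+1+2+5 = 17
R20–R3–R21–R4: 6+2+5 = 13
The minimum is 13 via R20–R3–R21–R4.
So from R20 the first move is to R3.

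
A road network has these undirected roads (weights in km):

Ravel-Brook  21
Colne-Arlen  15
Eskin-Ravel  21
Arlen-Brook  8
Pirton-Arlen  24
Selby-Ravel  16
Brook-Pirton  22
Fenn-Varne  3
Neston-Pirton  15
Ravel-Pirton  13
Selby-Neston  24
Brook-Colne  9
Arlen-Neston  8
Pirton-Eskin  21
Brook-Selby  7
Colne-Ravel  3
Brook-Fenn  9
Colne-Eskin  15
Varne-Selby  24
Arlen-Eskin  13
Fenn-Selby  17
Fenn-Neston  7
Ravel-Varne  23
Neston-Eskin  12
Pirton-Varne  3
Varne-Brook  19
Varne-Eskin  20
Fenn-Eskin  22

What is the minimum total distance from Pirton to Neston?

13 km

Running Dijkstra from Pirton:
Pirton: 0
Varne: 3  (via Pirton)
Fenn: 6  (via Varne)
Ravel: 13  (via Pirton)
Neston: 13  (via Fenn)
Shortest route: Pirton–Varne–Fenn–Neston = 13 km.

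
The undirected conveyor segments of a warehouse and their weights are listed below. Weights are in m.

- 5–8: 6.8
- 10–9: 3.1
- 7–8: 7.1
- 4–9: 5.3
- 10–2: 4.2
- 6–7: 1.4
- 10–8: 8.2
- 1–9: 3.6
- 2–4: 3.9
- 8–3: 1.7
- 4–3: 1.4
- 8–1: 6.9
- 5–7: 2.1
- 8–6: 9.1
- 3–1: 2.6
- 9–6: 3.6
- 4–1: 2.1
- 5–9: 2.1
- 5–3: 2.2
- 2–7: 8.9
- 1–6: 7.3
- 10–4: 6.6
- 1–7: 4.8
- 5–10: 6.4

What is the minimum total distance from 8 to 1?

Settle nodes by increasing distance from 8:
8: 0
3: 1.7  (via 8)
4: 3.1  (via 3)
5: 3.9  (via 3)
1: 4.3  (via 3)
Shortest route: 8–3–1 = 4.3 m.

4.3 m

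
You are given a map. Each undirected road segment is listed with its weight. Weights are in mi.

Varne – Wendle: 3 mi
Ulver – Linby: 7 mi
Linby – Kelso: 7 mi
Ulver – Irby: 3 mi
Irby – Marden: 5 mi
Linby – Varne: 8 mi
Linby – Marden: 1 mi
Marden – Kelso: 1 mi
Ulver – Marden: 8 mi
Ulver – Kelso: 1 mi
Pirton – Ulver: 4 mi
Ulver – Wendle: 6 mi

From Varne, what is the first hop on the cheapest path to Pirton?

Wendle

Enumerating some paths:
Varne - Wendle - Ulver - Pirton: 3+6+4 = 13
Varne - Linby - Marden - Kelso - Ulver - Pirton: 8+1+1+1+4 = 15
The minimum is 13 mi via Varne - Wendle - Ulver - Pirton.
So from Varne the first move is to Wendle.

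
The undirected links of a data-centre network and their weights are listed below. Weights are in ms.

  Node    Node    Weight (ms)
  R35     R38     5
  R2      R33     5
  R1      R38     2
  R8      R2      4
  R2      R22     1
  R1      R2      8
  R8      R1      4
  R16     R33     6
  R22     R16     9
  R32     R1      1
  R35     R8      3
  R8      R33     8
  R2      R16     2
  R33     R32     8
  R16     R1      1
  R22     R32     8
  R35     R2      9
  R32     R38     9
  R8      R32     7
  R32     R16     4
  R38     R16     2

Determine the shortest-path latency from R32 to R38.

Candidate routes:
R32 → R16 → R38: 4+2 = 6
R32 → R1 → R16 → R38: 1+1+2 = 4
R32 → R16 → R1 → R38: 4+1+2 = 7
R32 → R1 → R38: 1+2 = 3
The minimum is 3 ms via R32 → R1 → R38.

3 ms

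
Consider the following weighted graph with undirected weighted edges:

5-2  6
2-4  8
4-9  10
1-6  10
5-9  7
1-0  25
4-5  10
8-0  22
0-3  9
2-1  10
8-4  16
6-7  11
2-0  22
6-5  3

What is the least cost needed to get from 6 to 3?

40

Candidate routes:
6 - 1 - 0 - 3: 10+25+9 = 44
6 - 5 - 4 - 2 - 0 - 3: 3+10+8+22+9 = 52
6 - 1 - 2 - 0 - 3: 10+10+22+9 = 51
6 - 5 - 2 - 0 - 3: 3+6+22+9 = 40
Cheapest is 6 - 5 - 2 - 0 - 3 at 40.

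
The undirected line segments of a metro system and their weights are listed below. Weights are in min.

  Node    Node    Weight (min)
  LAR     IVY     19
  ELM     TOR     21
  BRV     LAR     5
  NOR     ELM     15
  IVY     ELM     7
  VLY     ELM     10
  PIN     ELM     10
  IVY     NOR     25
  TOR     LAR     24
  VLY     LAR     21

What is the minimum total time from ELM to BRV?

31 min

Enumerating some paths:
ELM - TOR - LAR - BRV: 21+24+5 = 50
ELM - IVY - LAR - BRV: 7+19+5 = 31
ELM - VLY - LAR - BRV: 10+21+5 = 36
ELM - NOR - IVY - LAR - BRV: 15+25+19+5 = 64
The minimum is 31 min via ELM - IVY - LAR - BRV.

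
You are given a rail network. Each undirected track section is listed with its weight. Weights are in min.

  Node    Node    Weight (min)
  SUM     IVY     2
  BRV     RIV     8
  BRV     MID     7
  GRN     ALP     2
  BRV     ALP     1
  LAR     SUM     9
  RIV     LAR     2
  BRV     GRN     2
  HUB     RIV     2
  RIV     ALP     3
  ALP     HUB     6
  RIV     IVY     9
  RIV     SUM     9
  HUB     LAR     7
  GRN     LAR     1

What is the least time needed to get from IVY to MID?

Shortest distances from IVY:
IVY: 0
SUM: 2  (via IVY)
RIV: 9  (via IVY)
LAR: 11  (via SUM)
HUB: 11  (via RIV)
ALP: 12  (via RIV)
GRN: 12  (via LAR)
BRV: 13  (via ALP)
MID: 20  (via BRV)
Shortest route: IVY–RIV–ALP–BRV–MID = 20 min.

20 min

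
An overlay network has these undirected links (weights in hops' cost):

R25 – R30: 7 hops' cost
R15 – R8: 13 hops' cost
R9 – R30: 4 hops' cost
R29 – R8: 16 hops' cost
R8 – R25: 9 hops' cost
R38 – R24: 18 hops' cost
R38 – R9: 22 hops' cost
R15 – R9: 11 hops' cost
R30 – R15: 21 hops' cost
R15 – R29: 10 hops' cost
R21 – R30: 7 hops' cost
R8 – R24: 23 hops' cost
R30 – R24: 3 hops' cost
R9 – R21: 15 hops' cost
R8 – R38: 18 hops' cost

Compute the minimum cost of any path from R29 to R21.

Settle nodes by increasing distance from R29:
R29: 0
R15: 10  (via R29)
R8: 16  (via R29)
R9: 21  (via R15)
R25: 25  (via R8)
R30: 25  (via R9)
R24: 28  (via R30)
R21: 32  (via R30)
Shortest route: R29 → R15 → R9 → R30 → R21 = 32 hops' cost.

32 hops' cost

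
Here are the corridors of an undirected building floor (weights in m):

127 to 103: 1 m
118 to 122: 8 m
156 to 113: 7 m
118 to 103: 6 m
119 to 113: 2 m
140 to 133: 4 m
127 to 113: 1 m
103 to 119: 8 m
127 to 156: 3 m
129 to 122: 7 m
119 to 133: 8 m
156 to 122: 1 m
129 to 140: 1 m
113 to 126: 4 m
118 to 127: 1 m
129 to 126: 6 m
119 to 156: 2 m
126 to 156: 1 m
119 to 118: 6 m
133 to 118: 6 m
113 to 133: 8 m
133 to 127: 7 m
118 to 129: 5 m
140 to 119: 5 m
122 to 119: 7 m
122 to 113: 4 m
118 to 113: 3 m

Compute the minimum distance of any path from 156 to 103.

4 m

Settle nodes by increasing distance from 156:
156: 0
122: 1  (via 156)
126: 1  (via 156)
119: 2  (via 156)
127: 3  (via 156)
113: 4  (via 119)
103: 4  (via 127)
Shortest route: 156 → 127 → 103 = 4 m.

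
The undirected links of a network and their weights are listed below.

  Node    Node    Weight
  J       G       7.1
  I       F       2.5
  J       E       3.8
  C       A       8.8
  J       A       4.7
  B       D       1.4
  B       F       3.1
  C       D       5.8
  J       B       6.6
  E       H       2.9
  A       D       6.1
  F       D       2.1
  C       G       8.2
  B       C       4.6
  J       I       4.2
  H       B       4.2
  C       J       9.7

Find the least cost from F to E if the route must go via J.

10.5

Best F to J: F → I → J costing 6.7
Shortest J→E: J → E = 3.8
Total via J: 6.7 + 3.8 = 10.5.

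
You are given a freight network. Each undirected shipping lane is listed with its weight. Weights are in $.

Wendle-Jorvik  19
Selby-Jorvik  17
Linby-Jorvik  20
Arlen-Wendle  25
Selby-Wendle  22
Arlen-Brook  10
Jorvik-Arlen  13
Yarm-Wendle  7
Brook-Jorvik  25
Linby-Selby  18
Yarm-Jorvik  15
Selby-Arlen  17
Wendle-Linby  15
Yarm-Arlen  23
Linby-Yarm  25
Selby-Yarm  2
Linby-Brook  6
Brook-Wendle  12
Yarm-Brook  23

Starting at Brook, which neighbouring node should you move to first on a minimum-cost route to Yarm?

Wendle

Compare a few routes:
Brook–Yarm: 23 = 23
Brook–Wendle–Yarm: 12+7 = 19
Brook–Linby–Wendle–Yarm: 6+15+7 = 28
Brook–Linby–Selby–Yarm: 6+18+2 = 26
The minimum is $19 via Brook–Wendle–Yarm.
So from Brook the first move is to Wendle.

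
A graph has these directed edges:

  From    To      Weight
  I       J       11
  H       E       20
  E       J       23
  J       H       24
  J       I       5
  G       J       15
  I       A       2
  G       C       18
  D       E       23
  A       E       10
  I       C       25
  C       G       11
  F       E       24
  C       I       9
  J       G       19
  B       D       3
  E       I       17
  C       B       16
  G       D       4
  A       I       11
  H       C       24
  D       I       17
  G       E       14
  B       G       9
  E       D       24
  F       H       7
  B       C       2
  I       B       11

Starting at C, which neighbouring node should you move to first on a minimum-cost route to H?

Compare a few routes:
C - G - D - I - J - H: 11+4+17+11+24 = 67
C - I - J - H: 9+11+24 = 44
C - G - J - H: 11+15+24 = 50
C - B - G - J - H: 16+9+15+24 = 64
Cheapest is C - I - J - H at 44.
So from C the first move is to I.

I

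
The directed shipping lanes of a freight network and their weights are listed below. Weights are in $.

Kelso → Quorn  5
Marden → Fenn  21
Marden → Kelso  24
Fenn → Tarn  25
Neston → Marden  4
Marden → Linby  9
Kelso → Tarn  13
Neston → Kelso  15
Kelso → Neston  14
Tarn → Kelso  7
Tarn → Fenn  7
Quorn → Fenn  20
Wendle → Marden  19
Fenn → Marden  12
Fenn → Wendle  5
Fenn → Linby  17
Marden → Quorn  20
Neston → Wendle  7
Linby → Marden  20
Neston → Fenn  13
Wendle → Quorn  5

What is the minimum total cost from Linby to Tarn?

Settle nodes by increasing distance from Linby:
Linby: 0
Marden: 20  (via Linby)
Quorn: 40  (via Marden)
Fenn: 41  (via Marden)
Kelso: 44  (via Marden)
Wendle: 46  (via Fenn)
Tarn: 57  (via Kelso)
Shortest route: Linby → Marden → Kelso → Tarn = $57.

$57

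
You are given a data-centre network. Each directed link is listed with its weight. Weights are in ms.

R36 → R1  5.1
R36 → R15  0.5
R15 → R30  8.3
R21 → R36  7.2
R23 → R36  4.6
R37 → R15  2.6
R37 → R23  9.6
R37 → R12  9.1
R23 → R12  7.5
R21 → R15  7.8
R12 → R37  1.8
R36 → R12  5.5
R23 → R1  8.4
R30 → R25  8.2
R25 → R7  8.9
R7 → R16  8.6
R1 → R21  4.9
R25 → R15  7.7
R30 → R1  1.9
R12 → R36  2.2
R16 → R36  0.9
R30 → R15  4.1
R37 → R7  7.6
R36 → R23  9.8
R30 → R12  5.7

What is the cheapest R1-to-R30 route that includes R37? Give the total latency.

30.3 ms

Shortest R1→R37: R1–R21–R36–R12–R37 = 19.4
Best R37 to R30: R37–R15–R30 costing 10.9
Total via R37: 19.4 + 10.9 = 30.3 ms.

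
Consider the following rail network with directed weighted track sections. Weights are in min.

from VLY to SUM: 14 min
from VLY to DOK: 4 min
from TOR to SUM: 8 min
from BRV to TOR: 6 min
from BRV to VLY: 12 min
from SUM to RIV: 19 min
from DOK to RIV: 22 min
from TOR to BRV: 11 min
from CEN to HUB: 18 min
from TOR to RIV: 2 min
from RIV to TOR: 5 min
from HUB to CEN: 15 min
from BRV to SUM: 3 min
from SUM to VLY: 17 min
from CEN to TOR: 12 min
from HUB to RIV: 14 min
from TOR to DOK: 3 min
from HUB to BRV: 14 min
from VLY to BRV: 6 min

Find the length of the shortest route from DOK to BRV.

38 min

Compare a few routes:
DOK - RIV - TOR - SUM - VLY - BRV: 22+5+8+17+6 = 58
DOK - RIV - TOR - BRV: 22+5+11 = 38
The minimum is 38 min via DOK - RIV - TOR - BRV.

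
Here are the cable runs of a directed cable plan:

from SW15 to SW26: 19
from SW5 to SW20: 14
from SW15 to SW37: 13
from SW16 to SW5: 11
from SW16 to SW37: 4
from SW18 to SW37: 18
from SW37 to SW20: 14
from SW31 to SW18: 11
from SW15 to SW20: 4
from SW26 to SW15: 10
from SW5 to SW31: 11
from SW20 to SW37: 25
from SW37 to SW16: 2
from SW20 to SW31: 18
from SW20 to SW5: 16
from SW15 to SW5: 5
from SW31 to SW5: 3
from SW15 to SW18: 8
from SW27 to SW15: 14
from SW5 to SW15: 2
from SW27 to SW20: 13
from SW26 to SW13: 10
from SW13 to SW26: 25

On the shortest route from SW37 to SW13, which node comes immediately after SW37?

SW16

Candidate routes:
SW37 → SW20 → SW5 → SW15 → SW26 → SW13: 14+16+2+19+10 = 61
SW37 → SW16 → SW5 → SW15 → SW26 → SW13: 2+11+2+19+10 = 44
Cheapest is SW37 → SW16 → SW5 → SW15 → SW26 → SW13 at 44.
So from SW37 the first move is to SW16.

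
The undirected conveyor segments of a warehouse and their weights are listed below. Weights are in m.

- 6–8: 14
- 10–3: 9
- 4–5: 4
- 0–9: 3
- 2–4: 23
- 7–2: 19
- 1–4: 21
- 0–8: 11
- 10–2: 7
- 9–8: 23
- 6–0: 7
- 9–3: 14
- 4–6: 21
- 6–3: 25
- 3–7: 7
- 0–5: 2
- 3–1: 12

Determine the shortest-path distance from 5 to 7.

Settle nodes by increasing distance from 5:
5: 0
0: 2  (via 5)
4: 4  (via 5)
9: 5  (via 0)
6: 9  (via 0)
8: 13  (via 0)
3: 19  (via 9)
1: 25  (via 4)
7: 26  (via 3)
Shortest route: 5–0–9–3–7 = 26 m.

26 m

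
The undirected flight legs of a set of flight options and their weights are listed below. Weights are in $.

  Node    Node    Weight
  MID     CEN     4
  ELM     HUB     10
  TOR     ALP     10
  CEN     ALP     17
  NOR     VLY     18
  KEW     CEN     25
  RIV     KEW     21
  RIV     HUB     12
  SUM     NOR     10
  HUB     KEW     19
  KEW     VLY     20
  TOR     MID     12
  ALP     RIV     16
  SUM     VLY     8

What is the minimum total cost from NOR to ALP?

Enumerating some paths:
NOR → VLY → KEW → CEN → ALP: 18+20+25+17 = 80
NOR → VLY → KEW → RIV → ALP: 18+20+21+16 = 75
The minimum is $75 via NOR → VLY → KEW → RIV → ALP.

$75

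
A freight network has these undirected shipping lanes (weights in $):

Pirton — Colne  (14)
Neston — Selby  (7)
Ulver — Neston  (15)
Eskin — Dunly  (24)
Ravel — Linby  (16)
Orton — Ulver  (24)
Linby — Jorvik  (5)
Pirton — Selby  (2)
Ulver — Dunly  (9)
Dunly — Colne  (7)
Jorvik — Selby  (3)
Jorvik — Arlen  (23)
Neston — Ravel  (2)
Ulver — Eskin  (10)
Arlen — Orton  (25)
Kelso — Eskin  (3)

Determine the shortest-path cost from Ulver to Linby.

$30

Enumerating some paths:
Ulver–Dunly–Colne–Pirton–Selby–Neston–Ravel–Linby: 9+7+14+2+7+2+16 = 57
Ulver–Neston–Ravel–Linby: 15+2+16 = 33
Ulver–Neston–Selby–Jorvik–Linby: 15+7+3+5 = 30
Ulver–Dunly–Colne–Pirton–Selby–Jorvik–Linby: 9+7+14+2+3+5 = 40
The minimum is $30 via Ulver–Neston–Selby–Jorvik–Linby.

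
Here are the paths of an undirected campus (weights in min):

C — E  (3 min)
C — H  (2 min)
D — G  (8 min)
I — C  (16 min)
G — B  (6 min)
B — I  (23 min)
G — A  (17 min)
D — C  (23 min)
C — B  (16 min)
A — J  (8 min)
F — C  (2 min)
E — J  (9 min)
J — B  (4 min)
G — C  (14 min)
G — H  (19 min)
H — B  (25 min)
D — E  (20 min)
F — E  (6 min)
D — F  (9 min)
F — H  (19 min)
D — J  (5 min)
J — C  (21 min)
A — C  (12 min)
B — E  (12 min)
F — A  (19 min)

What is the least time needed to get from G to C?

14 min

Settle nodes by increasing distance from G:
G: 0
B: 6  (via G)
D: 8  (via G)
J: 10  (via B)
C: 14  (via G)
Shortest route: G–C = 14 min.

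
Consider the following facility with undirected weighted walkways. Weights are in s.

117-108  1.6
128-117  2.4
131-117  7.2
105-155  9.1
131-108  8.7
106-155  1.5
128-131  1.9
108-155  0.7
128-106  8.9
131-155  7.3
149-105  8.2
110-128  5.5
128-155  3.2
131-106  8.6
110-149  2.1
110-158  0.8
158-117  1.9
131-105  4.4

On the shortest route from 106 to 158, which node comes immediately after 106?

155

Compare a few routes:
106–155–108–117–158: 1.5+0.7+1.6+1.9 = 5.7
106–155–128–117–158: 1.5+3.2+2.4+1.9 = 9
The minimum is 5.7 s via 106–155–108–117–158.
So from 106 the first move is to 155.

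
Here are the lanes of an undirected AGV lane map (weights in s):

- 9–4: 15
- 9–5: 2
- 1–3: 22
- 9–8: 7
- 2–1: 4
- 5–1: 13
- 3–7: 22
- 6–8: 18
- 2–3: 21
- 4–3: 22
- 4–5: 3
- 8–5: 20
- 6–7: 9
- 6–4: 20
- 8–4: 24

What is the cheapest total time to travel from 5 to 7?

Running Dijkstra from 5:
5: 0
9: 2  (via 5)
4: 3  (via 5)
8: 9  (via 9)
1: 13  (via 5)
2: 17  (via 1)
6: 23  (via 4)
3: 25  (via 4)
7: 32  (via 6)
Shortest route: 5–4–6–7 = 32 s.

32 s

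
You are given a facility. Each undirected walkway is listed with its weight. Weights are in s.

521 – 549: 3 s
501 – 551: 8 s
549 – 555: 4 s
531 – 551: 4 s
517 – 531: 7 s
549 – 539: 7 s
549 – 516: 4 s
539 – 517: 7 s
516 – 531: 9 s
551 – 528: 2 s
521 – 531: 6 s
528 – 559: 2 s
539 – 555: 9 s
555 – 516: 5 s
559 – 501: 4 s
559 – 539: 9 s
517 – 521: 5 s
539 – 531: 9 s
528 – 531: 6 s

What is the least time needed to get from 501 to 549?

20 s

Compare a few routes:
501–551–531–521–549: 8+4+6+3 = 21
501–559–539–549: 4+9+7 = 20
501–559–528–551–531–521–549: 4+2+2+4+6+3 = 21
501–559–528–531–521–549: 4+2+6+6+3 = 21
Cheapest is 501–559–539–549 at 20 s.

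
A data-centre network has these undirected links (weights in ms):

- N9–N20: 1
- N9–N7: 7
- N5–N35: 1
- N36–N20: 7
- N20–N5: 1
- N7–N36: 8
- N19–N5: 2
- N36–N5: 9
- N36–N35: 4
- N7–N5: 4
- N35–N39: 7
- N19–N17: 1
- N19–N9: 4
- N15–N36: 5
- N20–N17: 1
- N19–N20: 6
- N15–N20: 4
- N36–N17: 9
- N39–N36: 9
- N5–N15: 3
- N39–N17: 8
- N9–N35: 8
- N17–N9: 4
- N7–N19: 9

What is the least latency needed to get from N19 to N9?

3 ms

Compare a few routes:
N19–N17–N9: 1+4 = 5
N19–N5–N20–N9: 2+1+1 = 4
N19–N9: 4 = 4
N19–N17–N20–N9: 1+1+1 = 3
The minimum is 3 ms via N19–N17–N20–N9.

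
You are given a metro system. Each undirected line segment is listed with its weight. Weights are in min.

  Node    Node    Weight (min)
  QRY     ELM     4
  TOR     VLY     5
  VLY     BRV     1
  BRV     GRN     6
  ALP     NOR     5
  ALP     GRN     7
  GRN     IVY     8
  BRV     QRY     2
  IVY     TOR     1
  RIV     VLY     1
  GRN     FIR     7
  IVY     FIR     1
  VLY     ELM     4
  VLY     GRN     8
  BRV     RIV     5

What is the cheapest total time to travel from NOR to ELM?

Shortest distances from NOR:
NOR: 0
ALP: 5  (via NOR)
GRN: 12  (via ALP)
BRV: 18  (via GRN)
VLY: 19  (via BRV)
FIR: 19  (via GRN)
QRY: 20  (via BRV)
RIV: 20  (via VLY)
IVY: 20  (via GRN)
TOR: 21  (via IVY)
ELM: 23  (via VLY)
Shortest route: NOR–ALP–GRN–BRV–VLY–ELM = 23 min.

23 min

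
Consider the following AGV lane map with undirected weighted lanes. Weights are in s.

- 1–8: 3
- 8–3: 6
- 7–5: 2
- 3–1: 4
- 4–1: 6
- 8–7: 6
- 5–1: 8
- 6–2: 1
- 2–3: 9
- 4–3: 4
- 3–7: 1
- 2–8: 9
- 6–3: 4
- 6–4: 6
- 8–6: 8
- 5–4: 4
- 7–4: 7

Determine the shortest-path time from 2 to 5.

Shortest distances from 2:
2: 0
6: 1  (via 2)
3: 5  (via 6)
7: 6  (via 3)
4: 7  (via 6)
5: 8  (via 7)
Shortest route: 2 → 6 → 3 → 7 → 5 = 8 s.

8 s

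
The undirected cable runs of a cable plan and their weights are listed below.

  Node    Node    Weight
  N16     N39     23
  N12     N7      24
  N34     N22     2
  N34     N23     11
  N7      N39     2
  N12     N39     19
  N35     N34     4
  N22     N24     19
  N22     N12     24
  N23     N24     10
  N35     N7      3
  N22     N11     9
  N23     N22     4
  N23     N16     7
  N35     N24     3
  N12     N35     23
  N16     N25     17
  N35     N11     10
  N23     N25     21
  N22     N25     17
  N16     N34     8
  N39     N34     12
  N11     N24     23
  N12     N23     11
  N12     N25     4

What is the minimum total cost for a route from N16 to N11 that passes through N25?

43

Best N16 to N25: N16 → N25 costing 17
Best N25 to N11: N25 → N22 → N11 costing 26
Total via N25: 17 + 26 = 43.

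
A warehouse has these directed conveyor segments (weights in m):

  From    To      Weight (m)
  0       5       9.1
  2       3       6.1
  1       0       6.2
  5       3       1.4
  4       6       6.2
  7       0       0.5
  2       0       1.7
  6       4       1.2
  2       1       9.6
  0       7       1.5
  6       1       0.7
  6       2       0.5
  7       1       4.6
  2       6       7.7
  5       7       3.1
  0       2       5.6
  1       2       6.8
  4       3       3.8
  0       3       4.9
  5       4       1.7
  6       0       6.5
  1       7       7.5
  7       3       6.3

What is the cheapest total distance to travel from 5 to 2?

Candidate routes:
5–4–6–1–2: 1.7+6.2+0.7+6.8 = 15.4
5–4–6–2: 1.7+6.2+0.5 = 8.4
5–7–1–2: 3.1+4.6+6.8 = 14.5
5–7–0–2: 3.1+0.5+5.6 = 9.2
The minimum is 8.4 m via 5–4–6–2.

8.4 m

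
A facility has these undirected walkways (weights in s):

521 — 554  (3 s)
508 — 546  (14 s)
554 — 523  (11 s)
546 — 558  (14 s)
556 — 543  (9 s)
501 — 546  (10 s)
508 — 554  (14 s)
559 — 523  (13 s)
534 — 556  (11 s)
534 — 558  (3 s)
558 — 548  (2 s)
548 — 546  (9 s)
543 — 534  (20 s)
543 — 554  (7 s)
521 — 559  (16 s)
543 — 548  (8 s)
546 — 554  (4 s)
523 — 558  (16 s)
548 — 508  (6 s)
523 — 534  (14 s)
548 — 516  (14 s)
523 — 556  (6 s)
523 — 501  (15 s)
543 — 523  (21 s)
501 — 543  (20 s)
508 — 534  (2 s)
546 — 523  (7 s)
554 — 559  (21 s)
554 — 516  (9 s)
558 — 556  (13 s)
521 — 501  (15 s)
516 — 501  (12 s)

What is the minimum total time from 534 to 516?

19 s

Enumerating some paths:
534 → 508 → 548 → 516: 2+6+14 = 22
534 → 558 → 548 → 546 → 554 → 516: 3+2+9+4+9 = 27
534 → 508 → 554 → 516: 2+14+9 = 25
534 → 558 → 548 → 516: 3+2+14 = 19
The minimum is 19 s via 534 → 558 → 548 → 516.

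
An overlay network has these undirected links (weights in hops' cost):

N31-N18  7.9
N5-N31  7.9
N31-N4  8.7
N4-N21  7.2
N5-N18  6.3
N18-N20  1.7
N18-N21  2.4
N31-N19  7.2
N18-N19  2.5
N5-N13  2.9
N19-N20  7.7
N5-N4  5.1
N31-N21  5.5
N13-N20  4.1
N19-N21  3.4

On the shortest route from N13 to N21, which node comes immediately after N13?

Candidate routes:
N13 - N20 - N18 - N21: 4.1+1.7+2.4 = 8.2
N13 - N5 - N18 - N21: 2.9+6.3+2.4 = 11.6
The minimum is 8.2 hops' cost via N13 - N20 - N18 - N21.
So from N13 the first move is to N20.

N20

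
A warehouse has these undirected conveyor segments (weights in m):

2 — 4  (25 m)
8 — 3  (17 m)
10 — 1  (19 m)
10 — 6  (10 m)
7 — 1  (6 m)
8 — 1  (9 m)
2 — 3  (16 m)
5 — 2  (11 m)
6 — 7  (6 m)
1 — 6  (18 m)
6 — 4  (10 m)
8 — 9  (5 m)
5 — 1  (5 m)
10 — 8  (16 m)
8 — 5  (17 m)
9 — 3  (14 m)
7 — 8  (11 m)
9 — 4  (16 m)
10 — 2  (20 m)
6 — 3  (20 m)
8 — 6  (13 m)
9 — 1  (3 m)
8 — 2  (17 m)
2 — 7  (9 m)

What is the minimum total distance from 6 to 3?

Shortest distances from 6:
6: 0
7: 6  (via 6)
4: 10  (via 6)
10: 10  (via 6)
1: 12  (via 7)
8: 13  (via 6)
2: 15  (via 7)
9: 15  (via 1)
5: 17  (via 1)
3: 20  (via 6)
Shortest route: 6–3 = 20 m.

20 m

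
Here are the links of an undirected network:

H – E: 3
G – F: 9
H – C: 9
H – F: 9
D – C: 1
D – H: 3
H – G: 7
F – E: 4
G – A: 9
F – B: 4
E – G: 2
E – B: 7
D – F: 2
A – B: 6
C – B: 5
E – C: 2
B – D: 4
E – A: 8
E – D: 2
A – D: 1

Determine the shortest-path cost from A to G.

Shortest distances from A:
A: 0
D: 1  (via A)
C: 2  (via D)
E: 3  (via D)
F: 3  (via D)
H: 4  (via D)
B: 5  (via D)
G: 5  (via E)
Shortest route: A → D → E → G = 5.

5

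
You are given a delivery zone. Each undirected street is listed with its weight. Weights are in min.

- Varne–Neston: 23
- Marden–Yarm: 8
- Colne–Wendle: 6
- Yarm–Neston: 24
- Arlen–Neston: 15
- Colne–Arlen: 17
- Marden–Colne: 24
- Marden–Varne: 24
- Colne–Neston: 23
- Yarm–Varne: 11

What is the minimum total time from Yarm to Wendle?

Compare a few routes:
Yarm - Neston - Arlen - Colne - Wendle: 24+15+17+6 = 62
Yarm - Neston - Colne - Wendle: 24+23+6 = 53
Yarm - Marden - Colne - Wendle: 8+24+6 = 38
Yarm - Varne - Neston - Colne - Wendle: 11+23+23+6 = 63
The minimum is 38 min via Yarm - Marden - Colne - Wendle.

38 min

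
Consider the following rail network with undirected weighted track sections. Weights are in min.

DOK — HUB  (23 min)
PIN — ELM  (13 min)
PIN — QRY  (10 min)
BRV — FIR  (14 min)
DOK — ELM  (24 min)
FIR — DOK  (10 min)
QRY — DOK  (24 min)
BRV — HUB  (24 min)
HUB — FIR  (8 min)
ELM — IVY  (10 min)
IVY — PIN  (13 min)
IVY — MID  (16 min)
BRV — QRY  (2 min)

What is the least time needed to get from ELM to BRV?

Compare a few routes:
ELM - IVY - PIN - QRY - BRV: 10+13+10+2 = 35
ELM - PIN - QRY - BRV: 13+10+2 = 25
Cheapest is ELM - PIN - QRY - BRV at 25 min.

25 min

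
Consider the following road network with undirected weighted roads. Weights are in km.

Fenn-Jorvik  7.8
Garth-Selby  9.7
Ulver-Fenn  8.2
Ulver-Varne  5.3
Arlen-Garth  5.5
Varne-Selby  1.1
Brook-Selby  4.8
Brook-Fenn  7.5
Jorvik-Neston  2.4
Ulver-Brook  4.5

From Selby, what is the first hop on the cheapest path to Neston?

Brook

Enumerating some paths:
Selby - Brook - Ulver - Fenn - Jorvik - Neston: 4.8+4.5+8.2+7.8+2.4 = 27.7
Selby - Varne - Ulver - Fenn - Jorvik - Neston: 1.1+5.3+8.2+7.8+2.4 = 24.8
Selby - Brook - Fenn - Jorvik - Neston: 4.8+7.5+7.8+2.4 = 22.5
Selby - Varne - Ulver - Brook - Fenn - Jorvik - Neston: 1.1+5.3+4.5+7.5+7.8+2.4 = 28.6
The minimum is 22.5 km via Selby - Brook - Fenn - Jorvik - Neston.
So from Selby the first move is to Brook.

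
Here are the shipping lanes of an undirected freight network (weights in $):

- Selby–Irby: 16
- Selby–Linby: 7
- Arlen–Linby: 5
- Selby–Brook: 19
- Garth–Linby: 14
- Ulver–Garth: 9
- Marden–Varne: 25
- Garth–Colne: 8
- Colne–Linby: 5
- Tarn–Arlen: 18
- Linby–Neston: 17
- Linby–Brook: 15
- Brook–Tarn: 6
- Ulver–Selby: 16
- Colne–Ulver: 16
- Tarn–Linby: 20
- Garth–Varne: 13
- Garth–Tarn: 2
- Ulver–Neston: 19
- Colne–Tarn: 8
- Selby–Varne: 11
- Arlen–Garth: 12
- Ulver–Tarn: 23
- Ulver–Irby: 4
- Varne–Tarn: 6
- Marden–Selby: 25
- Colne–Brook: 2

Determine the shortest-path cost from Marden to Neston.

$49

Enumerating some paths:
Marden - Selby - Linby - Neston: 25+7+17 = 49
Marden - Selby - Ulver - Neston: 25+16+19 = 60
Marden - Varne - Selby - Linby - Neston: 25+11+7+17 = 60
The minimum is $49 via Marden - Selby - Linby - Neston.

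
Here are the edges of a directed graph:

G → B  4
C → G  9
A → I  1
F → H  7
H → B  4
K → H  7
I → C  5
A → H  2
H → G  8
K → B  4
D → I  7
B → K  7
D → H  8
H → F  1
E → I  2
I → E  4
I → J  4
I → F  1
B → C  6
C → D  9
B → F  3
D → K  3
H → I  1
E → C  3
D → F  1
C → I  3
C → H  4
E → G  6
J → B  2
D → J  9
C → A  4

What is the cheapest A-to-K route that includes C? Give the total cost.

Shortest A→C: A–I–C = 6
Best C to K: C–D–K costing 12
Total via C: 6 + 12 = 18.

18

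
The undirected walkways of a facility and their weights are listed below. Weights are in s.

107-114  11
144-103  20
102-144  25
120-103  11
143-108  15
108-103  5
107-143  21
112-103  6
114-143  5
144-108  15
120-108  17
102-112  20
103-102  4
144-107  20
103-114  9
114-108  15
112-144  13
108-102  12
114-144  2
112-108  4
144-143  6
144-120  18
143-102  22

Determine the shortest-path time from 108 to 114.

14 s

Enumerating some paths:
108 - 114: 15 = 15
108 - 103 - 114: 5+9 = 14
108 - 144 - 114: 15+2 = 17
Cheapest is 108 - 103 - 114 at 14 s.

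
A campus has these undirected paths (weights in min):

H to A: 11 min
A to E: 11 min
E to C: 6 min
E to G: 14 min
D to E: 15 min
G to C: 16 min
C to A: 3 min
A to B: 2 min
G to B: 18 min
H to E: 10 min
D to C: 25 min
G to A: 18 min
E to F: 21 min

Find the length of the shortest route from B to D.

Shortest distances from B:
B: 0
A: 2  (via B)
C: 5  (via A)
E: 11  (via C)
H: 13  (via A)
G: 18  (via B)
D: 26  (via E)
Shortest route: B → A → C → E → D = 26 min.

26 min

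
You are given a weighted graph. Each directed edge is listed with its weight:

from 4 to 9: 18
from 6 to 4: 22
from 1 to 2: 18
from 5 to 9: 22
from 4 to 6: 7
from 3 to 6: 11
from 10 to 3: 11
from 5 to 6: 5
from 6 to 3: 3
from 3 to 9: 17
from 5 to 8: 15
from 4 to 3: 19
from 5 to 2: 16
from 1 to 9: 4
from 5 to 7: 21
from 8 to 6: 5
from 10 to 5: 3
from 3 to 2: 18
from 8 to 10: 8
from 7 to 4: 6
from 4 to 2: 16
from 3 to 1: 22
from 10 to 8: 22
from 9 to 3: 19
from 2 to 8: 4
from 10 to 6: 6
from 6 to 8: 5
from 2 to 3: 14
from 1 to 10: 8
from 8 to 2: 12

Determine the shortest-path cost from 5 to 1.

Candidate routes:
5 → 8 → 6 → 3 → 1: 15+5+3+22 = 45
5 → 6 → 8 → 10 → 3 → 1: 5+5+8+11+22 = 51
5 → 6 → 3 → 1: 5+3+22 = 30
5 → 2 → 8 → 6 → 3 → 1: 16+4+5+3+22 = 50
Cheapest is 5 → 6 → 3 → 1 at 30.

30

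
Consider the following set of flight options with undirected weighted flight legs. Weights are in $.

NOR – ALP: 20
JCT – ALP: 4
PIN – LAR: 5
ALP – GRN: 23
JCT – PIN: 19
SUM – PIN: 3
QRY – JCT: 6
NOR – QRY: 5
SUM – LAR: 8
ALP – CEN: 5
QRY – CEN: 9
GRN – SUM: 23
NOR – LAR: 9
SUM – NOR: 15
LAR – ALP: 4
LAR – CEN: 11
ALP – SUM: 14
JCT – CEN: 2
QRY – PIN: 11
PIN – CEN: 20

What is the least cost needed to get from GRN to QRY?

$33

Candidate routes:
GRN - SUM - PIN - QRY: 23+3+11 = 37
GRN - ALP - CEN - QRY: 23+5+9 = 37
GRN - ALP - JCT - QRY: 23+4+6 = 33
GRN - ALP - CEN - JCT - QRY: 23+5+2+6 = 36
The minimum is $33 via GRN - ALP - JCT - QRY.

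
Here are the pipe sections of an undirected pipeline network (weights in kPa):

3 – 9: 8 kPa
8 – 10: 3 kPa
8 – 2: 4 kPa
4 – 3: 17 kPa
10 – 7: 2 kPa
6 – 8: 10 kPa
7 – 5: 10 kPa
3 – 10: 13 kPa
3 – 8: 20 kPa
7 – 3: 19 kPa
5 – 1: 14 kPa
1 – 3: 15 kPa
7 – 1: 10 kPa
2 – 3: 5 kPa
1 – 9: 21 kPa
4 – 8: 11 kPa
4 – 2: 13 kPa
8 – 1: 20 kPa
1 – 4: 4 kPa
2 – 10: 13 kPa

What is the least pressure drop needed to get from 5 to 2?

19 kPa

Compare a few routes:
5 → 7 → 10 → 2: 10+2+13 = 25
5 → 7 → 10 → 8 → 2: 10+2+3+4 = 19
The minimum is 19 kPa via 5 → 7 → 10 → 8 → 2.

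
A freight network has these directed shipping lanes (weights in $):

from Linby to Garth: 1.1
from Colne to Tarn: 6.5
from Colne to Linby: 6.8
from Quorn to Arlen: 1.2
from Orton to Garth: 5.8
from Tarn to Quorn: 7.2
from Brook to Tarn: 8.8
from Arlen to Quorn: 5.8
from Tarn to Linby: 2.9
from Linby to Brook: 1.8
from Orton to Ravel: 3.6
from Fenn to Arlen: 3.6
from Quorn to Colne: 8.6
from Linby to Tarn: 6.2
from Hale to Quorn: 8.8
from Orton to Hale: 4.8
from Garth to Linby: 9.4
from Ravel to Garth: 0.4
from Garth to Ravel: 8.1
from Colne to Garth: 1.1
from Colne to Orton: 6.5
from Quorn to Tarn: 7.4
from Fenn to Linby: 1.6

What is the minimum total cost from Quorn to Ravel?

Candidate routes:
Quorn–Tarn–Linby–Garth–Ravel: 7.4+2.9+1.1+8.1 = 19.5
Quorn–Colne–Garth–Ravel: 8.6+1.1+8.1 = 17.8
Quorn–Colne–Orton–Ravel: 8.6+6.5+3.6 = 18.7
Cheapest is Quorn–Colne–Garth–Ravel at $17.8.

$17.8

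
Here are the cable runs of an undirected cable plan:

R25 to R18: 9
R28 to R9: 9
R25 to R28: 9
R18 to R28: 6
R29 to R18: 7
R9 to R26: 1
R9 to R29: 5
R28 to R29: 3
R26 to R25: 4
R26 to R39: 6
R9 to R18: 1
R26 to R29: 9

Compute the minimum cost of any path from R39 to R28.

Shortest distances from R39:
R39: 0
R26: 6  (via R39)
R9: 7  (via R26)
R18: 8  (via R9)
R25: 10  (via R26)
R29: 12  (via R9)
R28: 14  (via R18)
Shortest route: R39–R26–R9–R18–R28 = 14.

14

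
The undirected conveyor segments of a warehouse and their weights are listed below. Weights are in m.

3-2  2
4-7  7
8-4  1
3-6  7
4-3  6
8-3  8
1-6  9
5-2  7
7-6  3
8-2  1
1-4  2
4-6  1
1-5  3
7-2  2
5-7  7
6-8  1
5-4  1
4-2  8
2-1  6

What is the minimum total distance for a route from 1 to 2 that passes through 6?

Shortest 1→6: 1–4–6 = 3
Best 6 to 2: 6–8–2 costing 2
Total via 6: 3 + 2 = 5 m.

5 m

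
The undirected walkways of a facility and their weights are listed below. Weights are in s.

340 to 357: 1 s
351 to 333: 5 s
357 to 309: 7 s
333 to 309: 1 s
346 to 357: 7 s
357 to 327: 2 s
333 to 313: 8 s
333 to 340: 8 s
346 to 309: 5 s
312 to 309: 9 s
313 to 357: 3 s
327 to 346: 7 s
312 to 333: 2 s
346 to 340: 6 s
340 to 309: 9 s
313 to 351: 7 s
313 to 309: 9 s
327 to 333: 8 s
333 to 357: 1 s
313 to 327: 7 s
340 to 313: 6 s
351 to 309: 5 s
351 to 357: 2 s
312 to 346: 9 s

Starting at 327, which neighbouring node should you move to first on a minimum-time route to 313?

Candidate routes:
327 → 357 → 340 → 313: 2+1+6 = 9
327 → 357 → 313: 2+3 = 5
327 → 313: 7 = 7
Cheapest is 327 → 357 → 313 at 5 s.
So from 327 the first move is to 357.

357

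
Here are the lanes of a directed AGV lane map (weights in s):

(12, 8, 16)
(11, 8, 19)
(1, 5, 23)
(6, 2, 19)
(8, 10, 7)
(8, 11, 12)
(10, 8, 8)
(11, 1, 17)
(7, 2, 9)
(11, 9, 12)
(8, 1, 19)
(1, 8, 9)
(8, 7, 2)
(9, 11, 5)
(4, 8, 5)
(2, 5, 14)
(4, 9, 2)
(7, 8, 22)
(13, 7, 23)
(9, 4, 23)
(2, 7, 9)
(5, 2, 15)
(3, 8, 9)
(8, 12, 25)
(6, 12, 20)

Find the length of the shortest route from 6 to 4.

83 s

Shortest distances from 6:
6: 0
2: 19  (via 6)
12: 20  (via 6)
7: 28  (via 2)
5: 33  (via 2)
8: 36  (via 12)
10: 43  (via 8)
11: 48  (via 8)
1: 55  (via 8)
9: 60  (via 11)
4: 83  (via 9)
Shortest route: 6–12–8–11–9–4 = 83 s.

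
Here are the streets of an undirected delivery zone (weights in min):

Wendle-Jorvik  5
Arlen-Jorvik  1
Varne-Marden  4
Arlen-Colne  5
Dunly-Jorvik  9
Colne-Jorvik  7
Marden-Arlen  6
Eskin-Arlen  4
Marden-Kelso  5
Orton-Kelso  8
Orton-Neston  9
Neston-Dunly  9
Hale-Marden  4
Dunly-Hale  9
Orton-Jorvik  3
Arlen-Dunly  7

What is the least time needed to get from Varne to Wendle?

16 min

Compare a few routes:
Varne - Marden - Arlen - Jorvik - Wendle: 4+6+1+5 = 16
Varne - Marden - Arlen - Colne - Jorvik - Wendle: 4+6+5+7+5 = 27
Varne - Marden - Kelso - Orton - Jorvik - Wendle: 4+5+8+3+5 = 25
The minimum is 16 min via Varne - Marden - Arlen - Jorvik - Wendle.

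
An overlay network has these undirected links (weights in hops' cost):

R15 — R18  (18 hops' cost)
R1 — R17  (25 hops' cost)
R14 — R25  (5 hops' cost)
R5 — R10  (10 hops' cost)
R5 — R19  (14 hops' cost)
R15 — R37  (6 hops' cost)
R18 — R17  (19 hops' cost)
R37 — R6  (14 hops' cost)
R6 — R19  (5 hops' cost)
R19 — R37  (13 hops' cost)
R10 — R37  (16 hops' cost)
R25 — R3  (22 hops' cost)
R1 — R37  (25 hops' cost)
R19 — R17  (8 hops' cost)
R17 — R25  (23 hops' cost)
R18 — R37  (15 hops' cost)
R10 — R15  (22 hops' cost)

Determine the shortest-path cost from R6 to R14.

41 hops' cost

Candidate routes:
R6 - R19 - R17 - R25 - R14: 5+8+23+5 = 41
R6 - R37 - R19 - R17 - R25 - R14: 14+13+8+23+5 = 63
The minimum is 41 hops' cost via R6 - R19 - R17 - R25 - R14.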